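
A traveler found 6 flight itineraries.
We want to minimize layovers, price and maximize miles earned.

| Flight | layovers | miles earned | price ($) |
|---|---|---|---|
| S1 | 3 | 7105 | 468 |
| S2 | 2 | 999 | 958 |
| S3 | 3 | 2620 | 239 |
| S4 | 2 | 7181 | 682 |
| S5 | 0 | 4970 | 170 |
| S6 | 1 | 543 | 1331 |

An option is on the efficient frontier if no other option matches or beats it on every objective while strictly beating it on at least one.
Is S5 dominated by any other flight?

No

S1: worse on layovers (3 vs 0).
S2: worse on layovers (2 vs 0).
S3: worse on layovers (3 vs 0).
S4: worse on layovers (2 vs 0).
S6: worse on layovers (1 vs 0).
No option is at least as good as S5 on every objective and strictly better on one.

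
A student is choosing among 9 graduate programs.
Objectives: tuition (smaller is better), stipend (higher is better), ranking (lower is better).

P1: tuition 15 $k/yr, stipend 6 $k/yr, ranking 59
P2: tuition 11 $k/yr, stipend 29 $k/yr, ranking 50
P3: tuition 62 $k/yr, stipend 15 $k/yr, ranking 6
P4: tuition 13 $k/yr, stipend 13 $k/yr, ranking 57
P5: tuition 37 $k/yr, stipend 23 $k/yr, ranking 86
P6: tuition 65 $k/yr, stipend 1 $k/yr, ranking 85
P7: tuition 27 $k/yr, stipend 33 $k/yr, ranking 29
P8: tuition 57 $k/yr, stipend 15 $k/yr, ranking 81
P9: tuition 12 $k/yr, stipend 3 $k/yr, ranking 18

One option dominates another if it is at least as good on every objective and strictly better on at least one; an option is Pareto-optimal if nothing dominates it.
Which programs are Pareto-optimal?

P1: dominated by P2 (tuition 11≤15, stipend 29≥6, ranking 50≤59).
P2: not dominated (best tuition).
P3: not dominated (best ranking).
P4: dominated by P2 (tuition 11≤13, stipend 29≥13, ranking 50≤57).
P5: dominated by P2 (tuition 11≤37, stipend 29≥23, ranking 50≤86).
P6: dominated by P1 (tuition 15≤65, stipend 6≥1, ranking 59≤85).
P7: not dominated (best stipend).
P8: dominated by P2 (tuition 11≤57, stipend 29≥15, ranking 50≤81).
P9: not dominated.

P2, P3, P7, P9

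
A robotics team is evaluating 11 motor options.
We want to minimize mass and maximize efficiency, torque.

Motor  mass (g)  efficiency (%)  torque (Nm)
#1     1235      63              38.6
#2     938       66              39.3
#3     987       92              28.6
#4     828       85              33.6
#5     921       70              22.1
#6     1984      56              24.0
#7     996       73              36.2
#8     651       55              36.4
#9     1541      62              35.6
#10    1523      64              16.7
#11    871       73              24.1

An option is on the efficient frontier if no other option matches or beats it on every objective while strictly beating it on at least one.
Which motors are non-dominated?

#2, #3, #4, #7, #8

#1: dominated by #2 (mass 938≤1235, efficiency 66≥63, torque 39.3≥38.6).
#2: not dominated (best torque).
#3: not dominated (best efficiency).
#4: not dominated.
#5: dominated by #4 (mass 828≤921, efficiency 85≥70, torque 33.6≥22.1).
#6: dominated by #1 (mass 1235≤1984, efficiency 63≥56, torque 38.6≥24.0).
#7: not dominated.
#8: not dominated (best mass).
#9: dominated by #1 (mass 1235≤1541, efficiency 63≥62, torque 38.6≥35.6).
#10: dominated by #2 (mass 938≤1523, efficiency 66≥64, torque 39.3≥16.7).
#11: dominated by #4 (mass 828≤871, efficiency 85≥73, torque 33.6≥24.1).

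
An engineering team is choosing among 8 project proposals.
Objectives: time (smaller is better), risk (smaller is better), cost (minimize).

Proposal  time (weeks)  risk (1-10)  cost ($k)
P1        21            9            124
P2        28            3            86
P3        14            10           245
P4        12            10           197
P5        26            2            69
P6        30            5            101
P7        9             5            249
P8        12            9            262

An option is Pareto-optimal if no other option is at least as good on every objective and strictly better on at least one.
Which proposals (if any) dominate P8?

P7

P7: time 9≤12, risk 5≤9, cost 249≤262 — dominates P8.
Others (P1, P2, P3, P4, P5, P6) are each worse than P8 on at least one objective.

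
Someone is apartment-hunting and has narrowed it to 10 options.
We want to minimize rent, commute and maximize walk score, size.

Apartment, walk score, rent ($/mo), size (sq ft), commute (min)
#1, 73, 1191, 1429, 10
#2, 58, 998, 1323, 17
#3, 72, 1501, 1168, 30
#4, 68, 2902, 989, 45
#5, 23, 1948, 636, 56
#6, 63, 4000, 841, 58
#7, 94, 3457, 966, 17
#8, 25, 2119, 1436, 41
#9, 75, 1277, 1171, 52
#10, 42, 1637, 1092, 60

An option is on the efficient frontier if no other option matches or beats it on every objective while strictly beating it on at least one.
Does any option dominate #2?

#1: worse on rent (1191 vs 998).
#3: worse on rent (1501 vs 998).
#4: worse on rent (2902 vs 998).
#5: worse on walk score (23 vs 58).
#6: worse on rent (4000 vs 998).
#7: worse on rent (3457 vs 998).
#8: worse on walk score (25 vs 58).
#9: worse on rent (1277 vs 998).
#10: worse on walk score (42 vs 58).
No option is at least as good as #2 on every objective and strictly better on one.

No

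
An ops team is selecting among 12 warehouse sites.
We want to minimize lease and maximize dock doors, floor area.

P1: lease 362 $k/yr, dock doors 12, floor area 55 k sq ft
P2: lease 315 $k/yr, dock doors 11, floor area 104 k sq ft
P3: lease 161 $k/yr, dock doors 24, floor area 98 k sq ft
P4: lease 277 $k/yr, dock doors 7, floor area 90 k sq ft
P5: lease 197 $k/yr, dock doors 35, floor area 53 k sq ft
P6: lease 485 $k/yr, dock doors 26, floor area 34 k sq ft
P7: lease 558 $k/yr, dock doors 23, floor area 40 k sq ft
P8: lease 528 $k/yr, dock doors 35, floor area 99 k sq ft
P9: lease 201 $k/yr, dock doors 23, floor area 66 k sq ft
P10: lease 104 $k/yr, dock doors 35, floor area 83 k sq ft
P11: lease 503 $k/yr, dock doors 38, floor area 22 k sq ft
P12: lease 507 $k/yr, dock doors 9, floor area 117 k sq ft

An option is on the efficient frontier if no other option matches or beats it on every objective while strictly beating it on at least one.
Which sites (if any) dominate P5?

P10

P10: lease 104≤197, dock doors 35≥35, floor area 83≥53 — dominates P5.
Others (P1, P2, P3, P4, P6, P7, P8, P9, P11, P12) are each worse than P5 on at least one objective.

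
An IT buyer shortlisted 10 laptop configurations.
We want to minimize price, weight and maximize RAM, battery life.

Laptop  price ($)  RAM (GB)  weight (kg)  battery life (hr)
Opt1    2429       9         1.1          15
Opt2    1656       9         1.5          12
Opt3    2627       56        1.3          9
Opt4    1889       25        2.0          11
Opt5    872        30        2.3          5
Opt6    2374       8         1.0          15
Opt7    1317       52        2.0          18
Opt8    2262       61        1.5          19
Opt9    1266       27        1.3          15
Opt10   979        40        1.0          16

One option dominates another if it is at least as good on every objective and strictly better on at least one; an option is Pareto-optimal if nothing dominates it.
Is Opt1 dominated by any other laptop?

Yes

Opt10 vs Opt1: price 979≤2429, RAM 40≥9, weight 1.0≤1.1, battery life 16≥15 — Opt10 is at least as good on every objective and strictly better on at least one, so Opt10 dominates Opt1.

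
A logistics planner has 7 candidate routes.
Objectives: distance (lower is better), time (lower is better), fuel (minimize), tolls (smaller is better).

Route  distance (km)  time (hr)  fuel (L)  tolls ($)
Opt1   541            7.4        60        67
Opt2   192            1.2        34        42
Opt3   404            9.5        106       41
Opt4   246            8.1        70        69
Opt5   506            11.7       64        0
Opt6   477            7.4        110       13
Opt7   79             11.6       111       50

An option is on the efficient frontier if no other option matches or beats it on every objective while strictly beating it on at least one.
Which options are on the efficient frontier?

Opt1: dominated by Opt2 (distance 192≤541, time 1.2≤7.4, fuel 34≤60, tolls 42≤67).
Opt2: not dominated (best time).
Opt3: not dominated.
Opt4: dominated by Opt2 (distance 192≤246, time 1.2≤8.1, fuel 34≤70, tolls 42≤69).
Opt5: not dominated (best tolls).
Opt6: not dominated.
Opt7: not dominated (best distance).

Opt2, Opt3, Opt5, Opt6, Opt7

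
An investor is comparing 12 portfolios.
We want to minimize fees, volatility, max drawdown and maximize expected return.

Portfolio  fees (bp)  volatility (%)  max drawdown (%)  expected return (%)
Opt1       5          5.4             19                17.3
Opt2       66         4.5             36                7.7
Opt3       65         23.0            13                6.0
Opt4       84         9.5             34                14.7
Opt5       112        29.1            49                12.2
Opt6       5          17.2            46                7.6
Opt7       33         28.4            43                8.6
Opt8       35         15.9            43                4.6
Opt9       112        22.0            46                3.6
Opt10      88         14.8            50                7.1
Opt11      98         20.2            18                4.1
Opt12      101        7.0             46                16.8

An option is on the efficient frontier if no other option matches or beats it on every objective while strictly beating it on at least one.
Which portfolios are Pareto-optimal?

Opt1, Opt2, Opt3, Opt11

Opt1: not dominated (best expected return).
Opt2: not dominated (best volatility).
Opt3: not dominated (best max drawdown).
Opt4: dominated by Opt1 (fees 5≤84, volatility 5.4≤9.5, max drawdown 19≤34, expected return 17.3≥14.7).
Opt5: dominated by Opt1 (fees 5≤112, volatility 5.4≤29.1, max drawdown 19≤49, expected return 17.3≥12.2).
Opt6: dominated by Opt1 (fees 5≤5, volatility 5.4≤17.2, max drawdown 19≤46, expected return 17.3≥7.6).
Opt7: dominated by Opt1 (fees 5≤33, volatility 5.4≤28.4, max drawdown 19≤43, expected return 17.3≥8.6).
Opt8: dominated by Opt1 (fees 5≤35, volatility 5.4≤15.9, max drawdown 19≤43, expected return 17.3≥4.6).
Opt9: dominated by Opt1 (fees 5≤112, volatility 5.4≤22.0, max drawdown 19≤46, expected return 17.3≥3.6).
Opt10: dominated by Opt1 (fees 5≤88, volatility 5.4≤14.8, max drawdown 19≤50, expected return 17.3≥7.1).
Opt11: not dominated.
Opt12: dominated by Opt1 (fees 5≤101, volatility 5.4≤7.0, max drawdown 19≤46, expected return 17.3≥16.8).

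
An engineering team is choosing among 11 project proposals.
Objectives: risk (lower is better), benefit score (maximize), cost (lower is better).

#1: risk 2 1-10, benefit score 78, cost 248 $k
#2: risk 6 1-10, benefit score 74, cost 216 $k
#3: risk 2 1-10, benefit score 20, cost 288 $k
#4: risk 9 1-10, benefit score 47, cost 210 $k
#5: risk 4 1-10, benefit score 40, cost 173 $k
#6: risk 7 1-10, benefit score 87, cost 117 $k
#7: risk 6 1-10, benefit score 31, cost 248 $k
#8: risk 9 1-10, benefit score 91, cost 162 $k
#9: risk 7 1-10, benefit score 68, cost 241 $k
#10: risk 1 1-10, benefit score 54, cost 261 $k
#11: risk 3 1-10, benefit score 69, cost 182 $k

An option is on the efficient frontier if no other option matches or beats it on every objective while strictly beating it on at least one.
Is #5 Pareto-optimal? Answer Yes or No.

#1: worse on cost (248 vs 173).
#2: worse on risk (6 vs 4).
#3: worse on benefit score (20 vs 40).
#4: worse on risk (9 vs 4).
#6: worse on risk (7 vs 4).
#7: worse on risk (6 vs 4).
#8: worse on risk (9 vs 4).
#9: worse on risk (7 vs 4).
#10: worse on cost (261 vs 173).
#11: worse on cost (182 vs 173).
No option is at least as good as #5 on every objective and strictly better on one.

Yes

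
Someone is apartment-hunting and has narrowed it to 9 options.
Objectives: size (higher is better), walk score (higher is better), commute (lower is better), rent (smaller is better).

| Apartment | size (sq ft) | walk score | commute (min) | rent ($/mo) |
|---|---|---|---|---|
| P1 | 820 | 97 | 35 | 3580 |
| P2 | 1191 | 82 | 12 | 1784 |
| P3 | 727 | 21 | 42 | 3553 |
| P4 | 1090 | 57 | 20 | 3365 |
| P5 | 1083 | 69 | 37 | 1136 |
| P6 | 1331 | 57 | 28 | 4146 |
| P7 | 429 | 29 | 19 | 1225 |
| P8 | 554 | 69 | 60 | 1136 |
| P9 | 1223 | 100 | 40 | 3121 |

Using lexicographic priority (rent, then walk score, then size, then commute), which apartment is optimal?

First minimize rent: best is 1136, kept {P5, P8}.
Then maximize walk score: best is 69, kept {P5, P8}.
Then maximize size: best is 1083, kept {P5}.

P5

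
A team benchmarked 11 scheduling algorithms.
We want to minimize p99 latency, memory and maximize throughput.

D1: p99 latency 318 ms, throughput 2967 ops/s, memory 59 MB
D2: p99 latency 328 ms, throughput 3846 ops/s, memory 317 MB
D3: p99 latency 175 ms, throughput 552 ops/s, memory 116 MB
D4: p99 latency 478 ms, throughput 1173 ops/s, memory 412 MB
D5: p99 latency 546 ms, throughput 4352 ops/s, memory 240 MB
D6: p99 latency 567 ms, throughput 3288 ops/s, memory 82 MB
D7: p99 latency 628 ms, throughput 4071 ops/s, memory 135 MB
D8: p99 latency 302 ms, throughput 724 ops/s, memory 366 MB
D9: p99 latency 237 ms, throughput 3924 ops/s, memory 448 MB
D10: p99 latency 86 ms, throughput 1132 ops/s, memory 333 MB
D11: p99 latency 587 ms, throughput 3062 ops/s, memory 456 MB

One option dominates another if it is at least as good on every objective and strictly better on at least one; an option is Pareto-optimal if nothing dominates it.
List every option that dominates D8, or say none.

D10: p99 latency 86≤302, throughput 1132≥724, memory 333≤366 — dominates D8.
Others (D1, D2, D3, D4, D5, D6, D7, D9, D11) are each worse than D8 on at least one objective.

D10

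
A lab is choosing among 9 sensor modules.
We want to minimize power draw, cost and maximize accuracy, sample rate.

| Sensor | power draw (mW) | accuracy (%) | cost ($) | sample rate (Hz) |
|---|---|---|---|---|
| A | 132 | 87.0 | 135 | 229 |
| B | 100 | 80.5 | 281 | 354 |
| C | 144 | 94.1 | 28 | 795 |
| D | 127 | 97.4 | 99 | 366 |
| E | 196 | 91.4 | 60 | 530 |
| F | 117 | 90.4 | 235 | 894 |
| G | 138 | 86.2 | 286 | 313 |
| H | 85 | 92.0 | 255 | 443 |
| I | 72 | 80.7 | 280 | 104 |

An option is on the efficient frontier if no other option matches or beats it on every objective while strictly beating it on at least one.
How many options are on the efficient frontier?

A: dominated by D (power draw 127≤132, accuracy 97.4≥87.0, cost 99≤135, sample rate 366≥229).
B: dominated by H (power draw 85≤100, accuracy 92.0≥80.5, cost 255≤281, sample rate 443≥354).
C: not dominated (best cost).
D: not dominated (best accuracy).
E: dominated by C (power draw 144≤196, accuracy 94.1≥91.4, cost 28≤60, sample rate 795≥530).
F: not dominated (best sample rate).
G: dominated by D (power draw 127≤138, accuracy 97.4≥86.2, cost 99≤286, sample rate 366≥313).
H: not dominated.
I: not dominated (best power draw).
Pareto-optimal: C, D, F, H, I → 5.

5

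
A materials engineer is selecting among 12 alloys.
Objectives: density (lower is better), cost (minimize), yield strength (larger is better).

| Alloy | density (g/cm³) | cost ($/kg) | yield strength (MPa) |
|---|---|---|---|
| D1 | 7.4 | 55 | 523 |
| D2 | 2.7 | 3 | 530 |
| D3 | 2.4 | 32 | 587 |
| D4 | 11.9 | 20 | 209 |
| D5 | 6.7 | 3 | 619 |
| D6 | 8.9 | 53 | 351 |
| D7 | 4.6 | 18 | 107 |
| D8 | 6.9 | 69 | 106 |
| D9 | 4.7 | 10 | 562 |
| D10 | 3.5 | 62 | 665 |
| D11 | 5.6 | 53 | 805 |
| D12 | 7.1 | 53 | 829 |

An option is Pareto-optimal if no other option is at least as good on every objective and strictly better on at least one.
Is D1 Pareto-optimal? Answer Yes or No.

D2 vs D1: density 2.7≤7.4, cost 3≤55, yield strength 530≥523 — D2 is at least as good on every objective and strictly better on at least one, so D2 dominates D1.

No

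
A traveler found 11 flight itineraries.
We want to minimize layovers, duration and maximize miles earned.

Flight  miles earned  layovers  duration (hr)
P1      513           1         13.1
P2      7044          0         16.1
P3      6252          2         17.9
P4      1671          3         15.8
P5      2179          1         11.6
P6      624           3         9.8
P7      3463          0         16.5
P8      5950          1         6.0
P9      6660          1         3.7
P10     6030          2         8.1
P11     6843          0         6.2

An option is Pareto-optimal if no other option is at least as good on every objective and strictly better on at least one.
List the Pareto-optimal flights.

P2, P9, P11

P1: dominated by P5 (miles earned 2179≥513, layovers 1≤1, duration 11.6≤13.1).
P2: not dominated (best miles earned).
P3: dominated by P2 (miles earned 7044≥6252, layovers 0≤2, duration 16.1≤17.9).
P4: dominated by P5 (miles earned 2179≥1671, layovers 1≤3, duration 11.6≤15.8).
P5: dominated by P8 (miles earned 5950≥2179, layovers 1≤1, duration 6.0≤11.6).
P6: dominated by P8 (miles earned 5950≥624, layovers 1≤3, duration 6.0≤9.8).
P7: dominated by P2 (miles earned 7044≥3463, layovers 0≤0, duration 16.1≤16.5).
P8: dominated by P9 (miles earned 6660≥5950, layovers 1≤1, duration 3.7≤6.0).
P9: not dominated (best duration).
P10: dominated by P9 (miles earned 6660≥6030, layovers 1≤2, duration 3.7≤8.1).
P11: not dominated.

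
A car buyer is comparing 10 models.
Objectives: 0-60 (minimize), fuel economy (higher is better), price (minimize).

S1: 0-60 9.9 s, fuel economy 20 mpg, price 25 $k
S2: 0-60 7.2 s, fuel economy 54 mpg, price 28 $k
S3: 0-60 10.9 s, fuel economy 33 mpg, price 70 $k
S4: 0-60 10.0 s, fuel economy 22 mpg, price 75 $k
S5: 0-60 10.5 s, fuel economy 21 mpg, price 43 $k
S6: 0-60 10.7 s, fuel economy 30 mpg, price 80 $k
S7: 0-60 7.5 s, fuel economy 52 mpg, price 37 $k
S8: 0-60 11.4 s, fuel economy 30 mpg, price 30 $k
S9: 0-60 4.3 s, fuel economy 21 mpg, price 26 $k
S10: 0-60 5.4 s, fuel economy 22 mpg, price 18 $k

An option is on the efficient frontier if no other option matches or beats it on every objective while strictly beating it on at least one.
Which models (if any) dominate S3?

S2: 0-60 7.2≤10.9, fuel economy 54≥33, price 28≤70 — dominates S3.
S7: 0-60 7.5≤10.9, fuel economy 52≥33, price 37≤70 — dominates S3.
Others (S1, S4, S5, S6, S8, S9, S10) are each worse than S3 on at least one objective.

S2, S7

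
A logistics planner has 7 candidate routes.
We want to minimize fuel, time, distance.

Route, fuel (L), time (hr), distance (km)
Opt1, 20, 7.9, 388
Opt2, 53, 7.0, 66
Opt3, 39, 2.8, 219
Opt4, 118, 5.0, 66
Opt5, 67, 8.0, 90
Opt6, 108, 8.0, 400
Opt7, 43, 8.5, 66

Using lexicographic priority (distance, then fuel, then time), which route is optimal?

Opt7

First minimize distance: best is 66, kept {Opt2, Opt4, Opt7}.
Then minimize fuel: best is 43, kept {Opt7}.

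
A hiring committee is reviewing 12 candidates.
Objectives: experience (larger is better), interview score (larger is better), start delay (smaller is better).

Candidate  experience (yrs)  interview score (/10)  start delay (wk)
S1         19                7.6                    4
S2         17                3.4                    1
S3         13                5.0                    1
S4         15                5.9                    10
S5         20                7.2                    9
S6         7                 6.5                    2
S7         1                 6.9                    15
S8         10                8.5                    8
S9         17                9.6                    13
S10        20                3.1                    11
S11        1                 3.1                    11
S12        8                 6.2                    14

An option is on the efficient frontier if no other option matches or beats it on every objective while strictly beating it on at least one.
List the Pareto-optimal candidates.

S1: not dominated.
S2: not dominated.
S3: not dominated.
S4: dominated by S1 (experience 19≥15, interview score 7.6≥5.9, start delay 4≤10).
S5: not dominated.
S6: not dominated.
S7: dominated by S1 (experience 19≥1, interview score 7.6≥6.9, start delay 4≤15).
S8: not dominated.
S9: not dominated (best interview score).
S10: dominated by S5 (experience 20≥20, interview score 7.2≥3.1, start delay 9≤11).
S11: dominated by S1 (experience 19≥1, interview score 7.6≥3.1, start delay 4≤11).
S12: dominated by S1 (experience 19≥8, interview score 7.6≥6.2, start delay 4≤14).

S1, S2, S3, S5, S6, S8, S9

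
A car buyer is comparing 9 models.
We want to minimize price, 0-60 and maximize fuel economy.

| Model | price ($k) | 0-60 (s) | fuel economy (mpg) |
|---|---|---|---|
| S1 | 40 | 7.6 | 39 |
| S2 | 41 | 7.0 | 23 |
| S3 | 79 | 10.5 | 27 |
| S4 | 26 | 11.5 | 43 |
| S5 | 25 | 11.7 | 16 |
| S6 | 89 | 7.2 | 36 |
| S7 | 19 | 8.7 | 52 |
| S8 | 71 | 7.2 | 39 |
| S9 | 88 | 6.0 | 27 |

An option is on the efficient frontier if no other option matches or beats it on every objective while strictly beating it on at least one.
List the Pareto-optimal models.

S1, S2, S7, S8, S9

S1: not dominated.
S2: not dominated.
S3: dominated by S1 (price 40≤79, 0-60 7.6≤10.5, fuel economy 39≥27).
S4: dominated by S7 (price 19≤26, 0-60 8.7≤11.5, fuel economy 52≥43).
S5: dominated by S7 (price 19≤25, 0-60 8.7≤11.7, fuel economy 52≥16).
S6: dominated by S8 (price 71≤89, 0-60 7.2≤7.2, fuel economy 39≥36).
S7: not dominated (best price).
S8: not dominated.
S9: not dominated (best 0-60).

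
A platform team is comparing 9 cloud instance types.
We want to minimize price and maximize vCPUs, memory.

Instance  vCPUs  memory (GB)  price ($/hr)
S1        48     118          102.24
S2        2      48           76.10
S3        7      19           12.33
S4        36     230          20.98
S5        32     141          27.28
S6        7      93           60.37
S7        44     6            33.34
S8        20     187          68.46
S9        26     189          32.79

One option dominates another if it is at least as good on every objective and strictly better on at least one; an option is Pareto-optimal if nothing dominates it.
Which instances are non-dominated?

S1: not dominated (best vCPUs).
S2: dominated by S4 (vCPUs 36≥2, memory 230≥48, price 20.98≤76.10).
S3: not dominated (best price).
S4: not dominated (best memory).
S5: dominated by S4 (vCPUs 36≥32, memory 230≥141, price 20.98≤27.28).
S6: dominated by S4 (vCPUs 36≥7, memory 230≥93, price 20.98≤60.37).
S7: not dominated.
S8: dominated by S4 (vCPUs 36≥20, memory 230≥187, price 20.98≤68.46).
S9: dominated by S4 (vCPUs 36≥26, memory 230≥189, price 20.98≤32.79).

S1, S3, S4, S7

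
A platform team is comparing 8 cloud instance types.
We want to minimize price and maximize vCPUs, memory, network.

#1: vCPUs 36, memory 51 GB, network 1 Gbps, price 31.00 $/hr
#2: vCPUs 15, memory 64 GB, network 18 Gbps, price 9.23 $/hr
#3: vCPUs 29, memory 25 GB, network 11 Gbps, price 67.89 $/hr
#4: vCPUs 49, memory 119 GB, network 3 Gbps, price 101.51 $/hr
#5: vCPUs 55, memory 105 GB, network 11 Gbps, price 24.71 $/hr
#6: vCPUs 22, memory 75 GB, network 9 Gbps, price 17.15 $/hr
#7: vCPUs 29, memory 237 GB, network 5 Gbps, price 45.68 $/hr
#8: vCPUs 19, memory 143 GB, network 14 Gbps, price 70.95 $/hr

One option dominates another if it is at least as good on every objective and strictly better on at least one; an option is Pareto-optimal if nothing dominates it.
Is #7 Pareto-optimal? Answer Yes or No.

Yes

#1: worse on memory (51 vs 237).
#2: worse on vCPUs (15 vs 29).
#3: worse on memory (25 vs 237).
#4: worse on memory (119 vs 237).
#5: worse on memory (105 vs 237).
#6: worse on vCPUs (22 vs 29).
#8: worse on vCPUs (19 vs 29).
No option is at least as good as #7 on every objective and strictly better on one.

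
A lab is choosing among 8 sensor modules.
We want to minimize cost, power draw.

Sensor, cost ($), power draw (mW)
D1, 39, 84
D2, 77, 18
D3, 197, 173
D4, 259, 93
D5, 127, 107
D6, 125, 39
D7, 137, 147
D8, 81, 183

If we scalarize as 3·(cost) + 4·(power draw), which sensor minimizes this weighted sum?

D1: 3·39 + 4·84 = 453
D2: 3·77 + 4·18 = 303
D3: 3·197 + 4·173 = 1283
D4: 3·259 + 4·93 = 1149
D5: 3·127 + 4·107 = 809
D6: 3·125 + 4·39 = 531
D7: 3·137 + 4·147 = 999
D8: 3·81 + 4·183 = 975
Lowest: D2 at 303.

D2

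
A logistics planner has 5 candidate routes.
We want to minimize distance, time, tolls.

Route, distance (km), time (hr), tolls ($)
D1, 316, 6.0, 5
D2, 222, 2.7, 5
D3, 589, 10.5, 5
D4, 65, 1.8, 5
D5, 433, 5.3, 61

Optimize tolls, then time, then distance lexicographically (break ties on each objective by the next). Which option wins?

First minimize tolls: best is 5, kept {D1, D2, D3, D4}.
Then minimize time: best is 1.8, kept {D4}.

D4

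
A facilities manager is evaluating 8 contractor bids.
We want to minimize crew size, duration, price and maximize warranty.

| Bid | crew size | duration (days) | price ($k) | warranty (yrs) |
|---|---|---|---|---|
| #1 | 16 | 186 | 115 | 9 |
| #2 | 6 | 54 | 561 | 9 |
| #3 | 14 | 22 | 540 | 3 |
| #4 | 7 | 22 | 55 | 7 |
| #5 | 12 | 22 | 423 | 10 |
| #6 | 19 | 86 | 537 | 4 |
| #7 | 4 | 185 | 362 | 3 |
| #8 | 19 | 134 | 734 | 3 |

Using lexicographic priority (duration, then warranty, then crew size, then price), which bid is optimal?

#5

First minimize duration: best is 22, kept {#3, #4, #5}.
Then maximize warranty: best is 10, kept {#5}.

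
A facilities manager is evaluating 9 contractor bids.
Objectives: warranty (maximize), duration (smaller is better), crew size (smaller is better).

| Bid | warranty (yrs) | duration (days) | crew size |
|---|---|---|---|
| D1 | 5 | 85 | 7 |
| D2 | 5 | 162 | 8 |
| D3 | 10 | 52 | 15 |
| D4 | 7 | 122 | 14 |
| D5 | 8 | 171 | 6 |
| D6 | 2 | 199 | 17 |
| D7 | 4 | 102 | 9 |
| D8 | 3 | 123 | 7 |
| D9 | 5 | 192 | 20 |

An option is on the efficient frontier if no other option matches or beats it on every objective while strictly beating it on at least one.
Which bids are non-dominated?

D1: not dominated.
D2: dominated by D1 (warranty 5≥5, duration 85≤162, crew size 7≤8).
D3: not dominated (best warranty).
D4: not dominated.
D5: not dominated (best crew size).
D6: dominated by D1 (warranty 5≥2, duration 85≤199, crew size 7≤17).
D7: dominated by D1 (warranty 5≥4, duration 85≤102, crew size 7≤9).
D8: dominated by D1 (warranty 5≥3, duration 85≤123, crew size 7≤7).
D9: dominated by D1 (warranty 5≥5, duration 85≤192, crew size 7≤20).

D1, D3, D4, D5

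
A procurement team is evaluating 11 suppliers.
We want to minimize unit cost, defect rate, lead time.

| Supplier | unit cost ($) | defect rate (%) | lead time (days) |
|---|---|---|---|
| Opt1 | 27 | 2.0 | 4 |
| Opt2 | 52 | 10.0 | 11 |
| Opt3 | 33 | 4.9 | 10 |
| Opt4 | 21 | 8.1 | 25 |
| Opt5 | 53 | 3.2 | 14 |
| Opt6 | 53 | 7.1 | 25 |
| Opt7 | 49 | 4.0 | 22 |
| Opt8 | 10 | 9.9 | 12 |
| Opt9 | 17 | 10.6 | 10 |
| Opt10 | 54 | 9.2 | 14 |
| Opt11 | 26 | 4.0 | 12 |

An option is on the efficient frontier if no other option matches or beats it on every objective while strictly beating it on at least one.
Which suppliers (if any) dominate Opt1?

none

Opt2: worse on unit cost (52 vs 27).
Opt3: worse on unit cost (33 vs 27).
Opt4: worse on defect rate (8.1 vs 2.0).
Opt5: worse on unit cost (53 vs 27).
Opt6: worse on unit cost (53 vs 27).
Opt7: worse on unit cost (49 vs 27).
Opt8: worse on defect rate (9.9 vs 2.0).
Opt9: worse on defect rate (10.6 vs 2.0).
Opt10: worse on unit cost (54 vs 27).
Opt11: worse on defect rate (4.0 vs 2.0).
No option dominates Opt1.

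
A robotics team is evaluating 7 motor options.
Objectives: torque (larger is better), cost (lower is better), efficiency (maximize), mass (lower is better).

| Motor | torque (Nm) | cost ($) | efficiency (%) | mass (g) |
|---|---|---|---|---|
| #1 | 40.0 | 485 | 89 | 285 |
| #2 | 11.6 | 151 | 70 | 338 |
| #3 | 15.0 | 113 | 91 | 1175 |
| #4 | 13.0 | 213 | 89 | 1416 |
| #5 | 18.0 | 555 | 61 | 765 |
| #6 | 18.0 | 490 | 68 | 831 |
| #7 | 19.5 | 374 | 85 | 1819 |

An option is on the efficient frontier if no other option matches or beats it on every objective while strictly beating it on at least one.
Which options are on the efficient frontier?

#1, #2, #3, #7

#1: not dominated (best torque).
#2: not dominated.
#3: not dominated (best cost).
#4: dominated by #3 (torque 15.0≥13.0, cost 113≤213, efficiency 91≥89, mass 1175≤1416).
#5: dominated by #1 (torque 40.0≥18.0, cost 485≤555, efficiency 89≥61, mass 285≤765).
#6: dominated by #1 (torque 40.0≥18.0, cost 485≤490, efficiency 89≥68, mass 285≤831).
#7: not dominated.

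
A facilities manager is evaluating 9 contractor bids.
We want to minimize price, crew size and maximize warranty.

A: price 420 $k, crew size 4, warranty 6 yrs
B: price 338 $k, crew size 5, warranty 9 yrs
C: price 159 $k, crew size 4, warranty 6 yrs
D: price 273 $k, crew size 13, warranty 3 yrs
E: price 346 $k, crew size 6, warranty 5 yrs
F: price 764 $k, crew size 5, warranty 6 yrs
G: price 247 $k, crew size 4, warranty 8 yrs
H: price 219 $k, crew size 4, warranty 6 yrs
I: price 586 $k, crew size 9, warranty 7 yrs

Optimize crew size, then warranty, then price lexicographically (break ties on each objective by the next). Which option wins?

G

First minimize crew size: best is 4, kept {A, C, G, H}.
Then maximize warranty: best is 8, kept {G}.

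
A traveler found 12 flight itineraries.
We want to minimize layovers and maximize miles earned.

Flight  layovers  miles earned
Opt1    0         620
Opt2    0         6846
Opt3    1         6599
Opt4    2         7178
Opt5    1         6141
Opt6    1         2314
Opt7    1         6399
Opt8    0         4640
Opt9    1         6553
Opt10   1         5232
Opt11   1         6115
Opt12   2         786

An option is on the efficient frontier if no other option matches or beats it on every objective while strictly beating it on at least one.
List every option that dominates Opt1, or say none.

Opt2, Opt8

Opt2: layovers 0≤0, miles earned 6846≥620 — dominates Opt1.
Opt8: layovers 0≤0, miles earned 4640≥620 — dominates Opt1.
Others (Opt3, Opt4, Opt5, Opt6, Opt7, Opt9, Opt10, Opt11, Opt12) are each worse than Opt1 on at least one objective.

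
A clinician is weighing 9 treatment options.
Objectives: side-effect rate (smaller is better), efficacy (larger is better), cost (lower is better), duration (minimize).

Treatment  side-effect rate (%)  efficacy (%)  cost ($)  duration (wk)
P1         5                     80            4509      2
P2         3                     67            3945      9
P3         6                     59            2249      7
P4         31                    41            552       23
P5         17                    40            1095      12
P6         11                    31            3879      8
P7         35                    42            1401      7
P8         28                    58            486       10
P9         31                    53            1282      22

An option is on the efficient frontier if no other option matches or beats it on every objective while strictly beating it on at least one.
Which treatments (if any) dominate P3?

none

P1: worse on cost (4509 vs 2249).
P2: worse on cost (3945 vs 2249).
P4: worse on side-effect rate (31 vs 6).
P5: worse on side-effect rate (17 vs 6).
P6: worse on side-effect rate (11 vs 6).
P7: worse on side-effect rate (35 vs 6).
P8: worse on side-effect rate (28 vs 6).
P9: worse on side-effect rate (31 vs 6).
No option dominates P3.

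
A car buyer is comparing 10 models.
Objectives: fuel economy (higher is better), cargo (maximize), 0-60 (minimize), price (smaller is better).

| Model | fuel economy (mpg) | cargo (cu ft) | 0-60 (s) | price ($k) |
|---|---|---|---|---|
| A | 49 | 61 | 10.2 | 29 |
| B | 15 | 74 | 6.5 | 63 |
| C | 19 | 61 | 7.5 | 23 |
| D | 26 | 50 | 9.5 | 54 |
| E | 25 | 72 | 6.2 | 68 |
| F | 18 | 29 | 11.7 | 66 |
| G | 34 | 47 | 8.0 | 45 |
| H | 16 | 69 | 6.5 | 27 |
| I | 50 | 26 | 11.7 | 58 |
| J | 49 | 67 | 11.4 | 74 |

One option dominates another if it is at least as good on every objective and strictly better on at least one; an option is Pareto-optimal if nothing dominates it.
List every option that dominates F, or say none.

A: fuel economy 49≥18, cargo 61≥29, 0-60 10.2≤11.7, price 29≤66 — dominates F.
C: fuel economy 19≥18, cargo 61≥29, 0-60 7.5≤11.7, price 23≤66 — dominates F.
D: fuel economy 26≥18, cargo 50≥29, 0-60 9.5≤11.7, price 54≤66 — dominates F.
G: fuel economy 34≥18, cargo 47≥29, 0-60 8.0≤11.7, price 45≤66 — dominates F.
Others (B, E, H, I, J) are each worse than F on at least one objective.

A, C, D, G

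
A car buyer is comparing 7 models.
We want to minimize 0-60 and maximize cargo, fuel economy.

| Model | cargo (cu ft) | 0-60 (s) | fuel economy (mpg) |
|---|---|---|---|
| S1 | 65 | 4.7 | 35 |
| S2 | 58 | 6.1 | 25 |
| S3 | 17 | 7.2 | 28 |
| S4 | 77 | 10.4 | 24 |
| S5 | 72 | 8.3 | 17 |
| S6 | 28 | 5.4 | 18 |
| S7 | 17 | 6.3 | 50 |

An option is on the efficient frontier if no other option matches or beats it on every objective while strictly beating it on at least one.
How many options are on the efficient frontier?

4

S1: not dominated (best 0-60).
S2: dominated by S1 (cargo 65≥58, 0-60 4.7≤6.1, fuel economy 35≥25).
S3: dominated by S1 (cargo 65≥17, 0-60 4.7≤7.2, fuel economy 35≥28).
S4: not dominated (best cargo).
S5: not dominated.
S6: dominated by S1 (cargo 65≥28, 0-60 4.7≤5.4, fuel economy 35≥18).
S7: not dominated (best fuel economy).
Pareto-optimal: S1, S4, S5, S7 → 4.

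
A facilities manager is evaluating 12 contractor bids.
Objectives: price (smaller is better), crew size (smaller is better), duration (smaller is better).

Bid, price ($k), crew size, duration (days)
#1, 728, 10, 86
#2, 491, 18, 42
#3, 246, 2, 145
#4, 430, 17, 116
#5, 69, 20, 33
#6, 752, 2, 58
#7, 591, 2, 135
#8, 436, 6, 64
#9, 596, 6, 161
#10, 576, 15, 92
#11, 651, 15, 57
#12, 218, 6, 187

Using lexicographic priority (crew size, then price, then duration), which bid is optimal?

First minimize crew size: best is 2, kept {#3, #6, #7}.
Then minimize price: best is 246, kept {#3}.

#3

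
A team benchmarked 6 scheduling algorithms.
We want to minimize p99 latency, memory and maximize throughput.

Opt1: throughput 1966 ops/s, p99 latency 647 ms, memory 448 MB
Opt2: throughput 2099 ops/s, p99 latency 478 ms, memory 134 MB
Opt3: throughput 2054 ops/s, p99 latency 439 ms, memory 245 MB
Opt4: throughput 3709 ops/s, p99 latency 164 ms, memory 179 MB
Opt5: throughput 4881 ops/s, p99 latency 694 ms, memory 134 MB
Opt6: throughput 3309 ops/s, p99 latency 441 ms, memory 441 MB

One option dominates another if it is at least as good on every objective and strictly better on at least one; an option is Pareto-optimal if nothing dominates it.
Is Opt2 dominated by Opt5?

No

Opt5 vs Opt2: Opt5 is worse on p99 latency (694 vs 478), so it does not dominate Opt2.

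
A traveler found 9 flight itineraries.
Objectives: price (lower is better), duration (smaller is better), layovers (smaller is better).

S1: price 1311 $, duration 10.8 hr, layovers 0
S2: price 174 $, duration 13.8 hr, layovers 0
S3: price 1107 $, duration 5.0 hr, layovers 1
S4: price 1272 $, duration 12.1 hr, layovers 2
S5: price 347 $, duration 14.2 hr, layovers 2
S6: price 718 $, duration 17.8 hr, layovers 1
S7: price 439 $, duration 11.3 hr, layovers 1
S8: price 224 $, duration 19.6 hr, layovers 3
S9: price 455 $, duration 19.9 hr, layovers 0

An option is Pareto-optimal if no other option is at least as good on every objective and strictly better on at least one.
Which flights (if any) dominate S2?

S1: worse on price (1311 vs 174).
S3: worse on price (1107 vs 174).
S4: worse on price (1272 vs 174).
S5: worse on price (347 vs 174).
S6: worse on price (718 vs 174).
S7: worse on price (439 vs 174).
S8: worse on price (224 vs 174).
S9: worse on price (455 vs 174).
No option dominates S2.

none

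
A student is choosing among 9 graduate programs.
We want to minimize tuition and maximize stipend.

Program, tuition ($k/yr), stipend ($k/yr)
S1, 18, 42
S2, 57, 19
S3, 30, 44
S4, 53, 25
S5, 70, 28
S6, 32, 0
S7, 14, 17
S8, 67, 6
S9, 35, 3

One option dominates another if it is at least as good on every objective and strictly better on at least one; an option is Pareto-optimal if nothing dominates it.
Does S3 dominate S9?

S3 vs S9: tuition 30≤35, stipend 44≥3 — S3 is at least as good on every objective with at least one strict improvement.

Yes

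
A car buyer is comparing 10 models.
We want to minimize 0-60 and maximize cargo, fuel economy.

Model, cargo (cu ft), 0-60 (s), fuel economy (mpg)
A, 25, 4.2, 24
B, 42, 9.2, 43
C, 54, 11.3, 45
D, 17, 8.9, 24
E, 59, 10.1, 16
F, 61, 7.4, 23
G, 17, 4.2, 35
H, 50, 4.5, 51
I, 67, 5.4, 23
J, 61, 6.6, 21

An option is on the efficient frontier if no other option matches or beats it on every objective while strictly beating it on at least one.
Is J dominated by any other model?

I vs J: cargo 67≥61, 0-60 5.4≤6.6, fuel economy 23≥21 — I is at least as good on every objective and strictly better on at least one, so I dominates J.

Yes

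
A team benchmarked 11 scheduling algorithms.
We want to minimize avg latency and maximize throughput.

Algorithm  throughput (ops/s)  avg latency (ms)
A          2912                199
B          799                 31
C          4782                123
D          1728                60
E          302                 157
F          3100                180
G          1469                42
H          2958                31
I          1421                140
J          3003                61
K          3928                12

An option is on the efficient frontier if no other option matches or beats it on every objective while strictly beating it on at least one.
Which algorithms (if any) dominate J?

K

K: throughput 3928≥3003, avg latency 12≤61 — dominates J.
Others (A, B, C, D, E, F, G, H, I) are each worse than J on at least one objective.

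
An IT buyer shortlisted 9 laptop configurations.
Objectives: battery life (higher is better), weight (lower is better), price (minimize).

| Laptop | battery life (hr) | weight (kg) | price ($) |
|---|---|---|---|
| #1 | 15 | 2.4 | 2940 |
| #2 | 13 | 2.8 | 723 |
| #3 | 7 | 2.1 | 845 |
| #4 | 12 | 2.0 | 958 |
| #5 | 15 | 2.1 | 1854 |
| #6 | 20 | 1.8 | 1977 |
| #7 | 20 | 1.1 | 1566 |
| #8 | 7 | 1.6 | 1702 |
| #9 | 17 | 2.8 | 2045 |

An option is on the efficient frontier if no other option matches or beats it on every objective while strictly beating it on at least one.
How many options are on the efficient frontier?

4

#1: dominated by #5 (battery life 15≥15, weight 2.1≤2.4, price 1854≤2940).
#2: not dominated (best price).
#3: not dominated.
#4: not dominated.
#5: dominated by #7 (battery life 20≥15, weight 1.1≤2.1, price 1566≤1854).
#6: dominated by #7 (battery life 20≥20, weight 1.1≤1.8, price 1566≤1977).
#7: not dominated (best weight).
#8: dominated by #7 (battery life 20≥7, weight 1.1≤1.6, price 1566≤1702).
#9: dominated by #6 (battery life 20≥17, weight 1.8≤2.8, price 1977≤2045).
Pareto-optimal: #2, #3, #4, #7 → 4.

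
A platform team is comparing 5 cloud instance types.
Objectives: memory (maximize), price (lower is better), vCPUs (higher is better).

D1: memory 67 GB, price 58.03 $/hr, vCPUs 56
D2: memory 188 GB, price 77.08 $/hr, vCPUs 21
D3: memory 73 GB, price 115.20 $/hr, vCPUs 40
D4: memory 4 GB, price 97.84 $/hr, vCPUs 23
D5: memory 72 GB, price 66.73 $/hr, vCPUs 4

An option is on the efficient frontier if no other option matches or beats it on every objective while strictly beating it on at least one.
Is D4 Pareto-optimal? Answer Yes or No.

D1 vs D4: memory 67≥4, price 58.03≤97.84, vCPUs 56≥23 — D1 is at least as good on every objective and strictly better on at least one, so D1 dominates D4.

No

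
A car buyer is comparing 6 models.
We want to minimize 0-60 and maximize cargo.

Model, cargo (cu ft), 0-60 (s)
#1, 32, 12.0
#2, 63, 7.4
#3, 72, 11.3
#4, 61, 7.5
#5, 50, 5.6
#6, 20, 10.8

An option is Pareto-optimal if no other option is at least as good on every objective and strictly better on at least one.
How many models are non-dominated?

3

#1: dominated by #2 (cargo 63≥32, 0-60 7.4≤12.0).
#2: not dominated.
#3: not dominated (best cargo).
#4: dominated by #2 (cargo 63≥61, 0-60 7.4≤7.5).
#5: not dominated (best 0-60).
#6: dominated by #2 (cargo 63≥20, 0-60 7.4≤10.8).
Pareto-optimal: #2, #3, #5 → 3.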